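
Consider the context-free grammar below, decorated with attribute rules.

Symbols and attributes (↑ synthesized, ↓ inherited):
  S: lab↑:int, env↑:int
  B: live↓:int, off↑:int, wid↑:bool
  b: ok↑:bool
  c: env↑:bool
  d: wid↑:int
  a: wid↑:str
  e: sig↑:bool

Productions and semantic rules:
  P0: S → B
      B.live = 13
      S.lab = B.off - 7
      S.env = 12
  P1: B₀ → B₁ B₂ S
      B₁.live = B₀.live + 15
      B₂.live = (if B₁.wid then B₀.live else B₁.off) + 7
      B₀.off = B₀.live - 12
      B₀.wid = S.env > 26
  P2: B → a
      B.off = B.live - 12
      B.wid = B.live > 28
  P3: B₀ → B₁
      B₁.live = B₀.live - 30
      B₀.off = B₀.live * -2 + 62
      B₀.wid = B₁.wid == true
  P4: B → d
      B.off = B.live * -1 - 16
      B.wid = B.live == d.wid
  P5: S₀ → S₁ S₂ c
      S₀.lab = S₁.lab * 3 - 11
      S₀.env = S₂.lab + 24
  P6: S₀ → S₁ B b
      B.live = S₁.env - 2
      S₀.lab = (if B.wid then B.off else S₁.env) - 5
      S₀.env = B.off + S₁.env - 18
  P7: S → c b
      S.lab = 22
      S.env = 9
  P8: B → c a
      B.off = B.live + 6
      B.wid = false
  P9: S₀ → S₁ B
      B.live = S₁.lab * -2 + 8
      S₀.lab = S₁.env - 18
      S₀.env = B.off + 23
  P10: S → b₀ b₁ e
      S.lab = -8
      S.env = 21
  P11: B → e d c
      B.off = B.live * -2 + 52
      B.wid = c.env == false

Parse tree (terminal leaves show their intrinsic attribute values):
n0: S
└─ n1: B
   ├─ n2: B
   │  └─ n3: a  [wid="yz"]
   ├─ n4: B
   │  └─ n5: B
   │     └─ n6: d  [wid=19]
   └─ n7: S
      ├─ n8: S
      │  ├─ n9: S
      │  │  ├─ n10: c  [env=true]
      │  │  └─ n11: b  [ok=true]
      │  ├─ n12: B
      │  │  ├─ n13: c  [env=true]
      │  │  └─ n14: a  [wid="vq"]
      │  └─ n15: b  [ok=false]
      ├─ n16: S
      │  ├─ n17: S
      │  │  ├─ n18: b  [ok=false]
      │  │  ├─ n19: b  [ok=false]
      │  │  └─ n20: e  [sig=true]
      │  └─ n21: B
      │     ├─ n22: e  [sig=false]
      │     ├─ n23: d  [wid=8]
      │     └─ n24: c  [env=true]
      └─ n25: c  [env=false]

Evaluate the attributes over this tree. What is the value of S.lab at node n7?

1. n1.live = 13  [13]
2. n2.live = 28  [B₀.live + 15]
3. n3.wid = "yz"  [terminal]
4. n2.off = 16  [B.live - 12]
5. n2.wid = false  [B.live > 28]
6. n4.live = 23  [(if B₁.wid then B₀.live else B₁.off) + 7]
7. n5.live = -7  [B₀.live - 30]
8. n6.wid = 19  [terminal]
9. n5.off = -9  [B.live * -1 - 16]
10. n5.wid = false  [B.live == d.wid]
11. n4.off = 16  [B₀.live * -2 + 62]
12. n4.wid = false  [B₁.wid == true]
13. n10.env = true  [terminal]
14. n11.ok = true  [terminal]
15. n9.lab = 22  [22]
16. n9.env = 9  [9]
17. n12.live = 7  [S₁.env - 2]
18. n13.env = true  [terminal]
19. n14.wid = "vq"  [terminal]
20. n12.off = 13  [B.live + 6]
21. n12.wid = false  [false]
22. n15.ok = false  [terminal]
23. n8.lab = 4  [(if B.wid then B.off else S₁.env) - 5]
24. n8.env = 4  [B.off + S₁.env - 18]
25. n18.ok = false  [terminal]
26. n19.ok = false  [terminal]
27. n20.sig = true  [terminal]
28. n17.lab = -8  [-8]
29. n17.env = 21  [21]
30. n21.live = 24  [S₁.lab * -2 + 8]
31. n22.sig = false  [terminal]
32. n23.wid = 8  [terminal]
33. n24.env = true  [terminal]
34. n21.off = 4  [B.live * -2 + 52]
35. n21.wid = false  [c.env == false]
36. n16.lab = 3  [S₁.env - 18]
37. n16.env = 27  [B.off + 23]
38. n25.env = false  [terminal]
39. n7.lab = 1  [S₁.lab * 3 - 11]
40. n7.env = 27  [S₂.lab + 24]
41. n1.off = 1  [B₀.live - 12]
42. n1.wid = true  [S.env > 26]
43. n0.lab = -6  [B.off - 7]
44. n0.env = 12  [12]

1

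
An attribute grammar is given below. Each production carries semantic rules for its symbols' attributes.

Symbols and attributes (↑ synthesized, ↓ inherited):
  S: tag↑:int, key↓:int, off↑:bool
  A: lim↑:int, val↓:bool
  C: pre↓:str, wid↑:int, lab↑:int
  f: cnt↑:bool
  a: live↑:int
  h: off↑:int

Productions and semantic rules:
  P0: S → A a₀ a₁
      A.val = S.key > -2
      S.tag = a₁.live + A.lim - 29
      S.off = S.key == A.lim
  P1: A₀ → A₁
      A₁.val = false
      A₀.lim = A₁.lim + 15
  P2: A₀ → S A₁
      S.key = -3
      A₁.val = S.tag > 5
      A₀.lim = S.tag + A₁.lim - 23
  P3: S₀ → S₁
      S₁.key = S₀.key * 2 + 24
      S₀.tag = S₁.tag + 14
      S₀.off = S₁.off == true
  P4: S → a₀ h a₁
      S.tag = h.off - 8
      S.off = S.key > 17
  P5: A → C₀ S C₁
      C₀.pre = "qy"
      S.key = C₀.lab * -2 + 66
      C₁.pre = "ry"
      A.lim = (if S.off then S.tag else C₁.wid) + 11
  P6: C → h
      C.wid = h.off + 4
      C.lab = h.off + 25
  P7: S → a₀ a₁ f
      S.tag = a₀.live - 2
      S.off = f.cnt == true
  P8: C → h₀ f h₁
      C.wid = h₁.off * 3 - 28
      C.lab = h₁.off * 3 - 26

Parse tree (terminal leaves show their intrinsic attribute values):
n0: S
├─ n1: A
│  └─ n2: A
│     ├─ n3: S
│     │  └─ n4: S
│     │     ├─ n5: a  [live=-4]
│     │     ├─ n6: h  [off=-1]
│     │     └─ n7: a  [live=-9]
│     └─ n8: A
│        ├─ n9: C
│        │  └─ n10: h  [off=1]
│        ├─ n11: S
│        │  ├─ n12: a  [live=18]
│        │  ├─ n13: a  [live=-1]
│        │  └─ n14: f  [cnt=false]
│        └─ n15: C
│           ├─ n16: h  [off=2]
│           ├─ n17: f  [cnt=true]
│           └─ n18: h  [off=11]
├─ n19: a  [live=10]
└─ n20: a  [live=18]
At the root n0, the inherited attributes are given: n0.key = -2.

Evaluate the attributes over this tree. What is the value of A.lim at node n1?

13

1. n0.key = -2  [given at root]
2. n1.val = false  [S.key > -2]
3. n2.val = false  [false]
4. n3.key = -3  [-3]
5. n4.key = 18  [S₀.key * 2 + 24]
6. n5.live = -4  [terminal]
7. n6.off = -1  [terminal]
8. n7.live = -9  [terminal]
9. n4.tag = -9  [h.off - 8]
10. n4.off = true  [S.key > 17]
11. n3.tag = 5  [S₁.tag + 14]
12. n3.off = true  [S₁.off == true]
13. n8.val = false  [S.tag > 5]
14. n9.pre = "qy"  ["qy"]
15. n10.off = 1  [terminal]
16. n9.wid = 5  [h.off + 4]
17. n9.lab = 26  [h.off + 25]
18. n11.key = 14  [C₀.lab * -2 + 66]
19. n12.live = 18  [terminal]
20. n13.live = -1  [terminal]
21. n14.cnt = false  [terminal]
22. n11.tag = 16  [a₀.live - 2]
23. n11.off = false  [f.cnt == true]
24. n15.pre = "ry"  ["ry"]
25. n16.off = 2  [terminal]
26. n17.cnt = true  [terminal]
27. n18.off = 11  [terminal]
28. n15.wid = 5  [h₁.off * 3 - 28]
29. n15.lab = 7  [h₁.off * 3 - 26]
30. n8.lim = 16  [(if S.off then S.tag else C₁.wid) + 11]
31. n2.lim = -2  [S.tag + A₁.lim - 23]
32. n1.lim = 13  [A₁.lim + 15]
33. n19.live = 10  [terminal]
34. n20.live = 18  [terminal]
35. n0.tag = 2  [a₁.live + A.lim - 29]
36. n0.off = false  [S.key == A.lim]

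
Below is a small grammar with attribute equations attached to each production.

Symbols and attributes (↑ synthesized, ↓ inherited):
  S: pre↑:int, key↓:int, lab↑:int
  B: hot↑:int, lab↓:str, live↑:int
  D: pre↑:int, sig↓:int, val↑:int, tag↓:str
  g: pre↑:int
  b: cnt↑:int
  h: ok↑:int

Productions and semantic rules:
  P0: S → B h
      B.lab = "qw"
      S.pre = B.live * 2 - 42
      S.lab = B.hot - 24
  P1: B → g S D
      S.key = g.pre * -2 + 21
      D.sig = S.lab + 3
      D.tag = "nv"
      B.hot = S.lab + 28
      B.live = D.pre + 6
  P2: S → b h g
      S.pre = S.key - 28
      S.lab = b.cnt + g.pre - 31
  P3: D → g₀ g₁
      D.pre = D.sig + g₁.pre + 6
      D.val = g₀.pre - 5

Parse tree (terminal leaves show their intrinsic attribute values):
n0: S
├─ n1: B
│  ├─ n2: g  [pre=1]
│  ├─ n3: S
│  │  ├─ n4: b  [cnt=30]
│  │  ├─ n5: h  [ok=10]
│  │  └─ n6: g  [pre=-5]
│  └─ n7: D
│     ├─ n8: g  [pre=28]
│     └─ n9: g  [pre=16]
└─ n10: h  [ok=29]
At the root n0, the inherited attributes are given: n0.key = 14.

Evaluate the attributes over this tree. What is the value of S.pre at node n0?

1. n0.key = 14  [given at root]
2. n1.lab = "qw"  ["qw"]
3. n2.pre = 1  [terminal]
4. n3.key = 19  [g.pre * -2 + 21]
5. n4.cnt = 30  [terminal]
6. n5.ok = 10  [terminal]
7. n6.pre = -5  [terminal]
8. n3.pre = -9  [S.key - 28]
9. n3.lab = -6  [b.cnt + g.pre - 31]
10. n7.sig = -3  [S.lab + 3]
11. n7.tag = "nv"  ["nv"]
12. n8.pre = 28  [terminal]
13. n9.pre = 16  [terminal]
14. n7.pre = 19  [D.sig + g₁.pre + 6]
15. n7.val = 23  [g₀.pre - 5]
16. n1.hot = 22  [S.lab + 28]
17. n1.live = 25  [D.pre + 6]
18. n10.ok = 29  [terminal]
19. n0.pre = 8  [B.live * 2 - 42]
20. n0.lab = -2  [B.hot - 24]

8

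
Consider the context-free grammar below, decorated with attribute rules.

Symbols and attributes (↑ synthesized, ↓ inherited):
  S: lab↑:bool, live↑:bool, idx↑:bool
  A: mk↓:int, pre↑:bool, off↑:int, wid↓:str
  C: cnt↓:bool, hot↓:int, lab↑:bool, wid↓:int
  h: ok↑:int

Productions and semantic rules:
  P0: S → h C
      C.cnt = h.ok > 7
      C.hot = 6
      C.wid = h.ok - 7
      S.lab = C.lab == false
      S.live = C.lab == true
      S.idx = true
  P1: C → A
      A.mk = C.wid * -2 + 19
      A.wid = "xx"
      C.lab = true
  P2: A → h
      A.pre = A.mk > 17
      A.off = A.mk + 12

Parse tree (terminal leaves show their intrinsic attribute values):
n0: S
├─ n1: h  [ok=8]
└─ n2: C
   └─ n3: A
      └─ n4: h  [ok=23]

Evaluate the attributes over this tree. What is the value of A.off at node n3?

29

1. n1.ok = 8  [terminal]
2. n2.cnt = true  [h.ok > 7]
3. n2.hot = 6  [6]
4. n2.wid = 1  [h.ok - 7]
5. n3.mk = 17  [C.wid * -2 + 19]
6. n3.wid = "xx"  ["xx"]
7. n4.ok = 23  [terminal]
8. n3.pre = false  [A.mk > 17]
9. n3.off = 29  [A.mk + 12]
10. n2.lab = true  [true]
11. n0.lab = false  [C.lab == false]
12. n0.live = true  [C.lab == true]
13. n0.idx = true  [true]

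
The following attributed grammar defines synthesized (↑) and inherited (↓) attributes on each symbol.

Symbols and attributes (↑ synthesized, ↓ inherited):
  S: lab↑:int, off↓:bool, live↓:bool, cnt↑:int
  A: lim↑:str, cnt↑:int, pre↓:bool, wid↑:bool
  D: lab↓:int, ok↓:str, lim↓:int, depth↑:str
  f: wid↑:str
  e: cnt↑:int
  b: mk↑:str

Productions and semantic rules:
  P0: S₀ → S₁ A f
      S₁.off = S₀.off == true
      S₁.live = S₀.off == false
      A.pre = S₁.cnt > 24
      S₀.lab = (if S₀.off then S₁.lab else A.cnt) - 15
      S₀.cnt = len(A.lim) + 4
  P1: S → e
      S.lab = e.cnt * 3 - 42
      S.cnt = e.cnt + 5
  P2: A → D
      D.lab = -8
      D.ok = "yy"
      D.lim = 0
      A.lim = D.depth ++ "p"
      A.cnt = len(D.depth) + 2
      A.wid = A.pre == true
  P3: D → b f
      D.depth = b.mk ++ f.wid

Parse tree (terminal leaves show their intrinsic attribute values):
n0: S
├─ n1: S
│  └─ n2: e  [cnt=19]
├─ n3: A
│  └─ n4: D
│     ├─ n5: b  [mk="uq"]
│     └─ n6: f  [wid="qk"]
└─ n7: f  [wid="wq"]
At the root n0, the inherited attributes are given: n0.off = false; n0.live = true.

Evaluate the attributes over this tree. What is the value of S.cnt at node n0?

1. n0.off = false  [given at root]
2. n0.live = true  [given at root]
3. n1.off = false  [S₀.off == true]
4. n1.live = true  [S₀.off == false]
5. n2.cnt = 19  [terminal]
6. n1.lab = 15  [e.cnt * 3 - 42]
7. n1.cnt = 24  [e.cnt + 5]
8. n3.pre = false  [S₁.cnt > 24]
9. n4.lab = -8  [-8]
10. n4.ok = "yy"  ["yy"]
11. n4.lim = 0  [0]
12. n5.mk = "uq"  [terminal]
13. n6.wid = "qk"  [terminal]
14. n4.depth = "uqqk"  [b.mk ++ f.wid]
15. n3.lim = "uqqkp"  [D.depth ++ "p"]
16. n3.cnt = 6  [len(D.depth) + 2]
17. n3.wid = false  [A.pre == true]
18. n7.wid = "wq"  [terminal]
19. n0.lab = -9  [(if S₀.off then S₁.lab else A.cnt) - 15]
20. n0.cnt = 9  [len(A.lim) + 4]

9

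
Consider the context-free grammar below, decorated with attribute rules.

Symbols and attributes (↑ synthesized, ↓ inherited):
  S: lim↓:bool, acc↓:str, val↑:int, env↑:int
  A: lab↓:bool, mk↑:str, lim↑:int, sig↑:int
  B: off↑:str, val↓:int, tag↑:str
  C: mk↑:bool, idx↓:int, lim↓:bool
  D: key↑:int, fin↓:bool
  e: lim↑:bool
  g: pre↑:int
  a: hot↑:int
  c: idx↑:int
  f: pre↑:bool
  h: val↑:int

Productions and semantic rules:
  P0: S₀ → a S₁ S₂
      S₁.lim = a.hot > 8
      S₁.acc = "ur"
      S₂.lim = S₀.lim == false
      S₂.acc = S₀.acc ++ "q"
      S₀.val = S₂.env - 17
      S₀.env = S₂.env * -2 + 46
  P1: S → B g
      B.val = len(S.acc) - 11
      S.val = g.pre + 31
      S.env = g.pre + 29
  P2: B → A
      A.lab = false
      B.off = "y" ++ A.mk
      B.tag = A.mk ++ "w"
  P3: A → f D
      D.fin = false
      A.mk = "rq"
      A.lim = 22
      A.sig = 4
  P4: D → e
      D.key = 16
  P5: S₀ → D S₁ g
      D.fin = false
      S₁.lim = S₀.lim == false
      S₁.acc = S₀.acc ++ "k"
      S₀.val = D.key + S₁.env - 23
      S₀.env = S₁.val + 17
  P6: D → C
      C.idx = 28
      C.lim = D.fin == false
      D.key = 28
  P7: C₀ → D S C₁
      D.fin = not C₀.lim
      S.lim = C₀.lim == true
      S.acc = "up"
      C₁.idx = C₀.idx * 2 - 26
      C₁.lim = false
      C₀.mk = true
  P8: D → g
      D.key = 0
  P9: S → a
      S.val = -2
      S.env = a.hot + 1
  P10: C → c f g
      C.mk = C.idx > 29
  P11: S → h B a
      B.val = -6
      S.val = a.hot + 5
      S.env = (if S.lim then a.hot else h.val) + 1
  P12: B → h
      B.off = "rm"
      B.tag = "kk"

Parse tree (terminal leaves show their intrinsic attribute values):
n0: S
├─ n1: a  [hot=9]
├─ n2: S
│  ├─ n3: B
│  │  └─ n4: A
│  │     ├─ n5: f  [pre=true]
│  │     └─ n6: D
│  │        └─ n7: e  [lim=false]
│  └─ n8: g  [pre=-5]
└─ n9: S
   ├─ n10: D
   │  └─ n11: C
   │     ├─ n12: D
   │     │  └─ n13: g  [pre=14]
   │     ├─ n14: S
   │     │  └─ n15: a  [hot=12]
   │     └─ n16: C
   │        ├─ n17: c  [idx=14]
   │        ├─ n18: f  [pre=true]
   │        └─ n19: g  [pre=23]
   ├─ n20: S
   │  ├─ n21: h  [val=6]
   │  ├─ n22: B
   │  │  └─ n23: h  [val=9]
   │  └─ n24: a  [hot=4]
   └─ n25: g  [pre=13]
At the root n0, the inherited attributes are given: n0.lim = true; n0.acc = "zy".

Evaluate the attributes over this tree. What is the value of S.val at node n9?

1. n0.lim = true  [given at root]
2. n0.acc = "zy"  [given at root]
3. n1.hot = 9  [terminal]
4. n2.lim = true  [a.hot > 8]
5. n2.acc = "ur"  ["ur"]
6. n3.val = -9  [len(S.acc) - 11]
7. n4.lab = false  [false]
8. n5.pre = true  [terminal]
9. n6.fin = false  [false]
10. n7.lim = false  [terminal]
11. n6.key = 16  [16]
12. n4.mk = "rq"  ["rq"]
13. n4.lim = 22  [22]
14. n4.sig = 4  [4]
15. n3.off = "yrq"  ["y" ++ A.mk]
16. n3.tag = "rqw"  [A.mk ++ "w"]
17. n8.pre = -5  [terminal]
18. n2.val = 26  [g.pre + 31]
19. n2.env = 24  [g.pre + 29]
20. n9.lim = false  [S₀.lim == false]
21. n9.acc = "zyq"  [S₀.acc ++ "q"]
22. n10.fin = false  [false]
23. n11.idx = 28  [28]
24. n11.lim = true  [D.fin == false]
25. n12.fin = false  [not C₀.lim]
26. n13.pre = 14  [terminal]
27. n12.key = 0  [0]
28. n14.lim = true  [C₀.lim == true]
29. n14.acc = "up"  ["up"]
30. n15.hot = 12  [terminal]
31. n14.val = -2  [-2]
32. n14.env = 13  [a.hot + 1]
33. n16.idx = 30  [C₀.idx * 2 - 26]
34. n16.lim = false  [false]
35. n17.idx = 14  [terminal]
36. n18.pre = true  [terminal]
37. n19.pre = 23  [terminal]
38. n16.mk = true  [C.idx > 29]
39. n11.mk = true  [true]
40. n10.key = 28  [28]
41. n20.lim = true  [S₀.lim == false]
42. n20.acc = "zyqk"  [S₀.acc ++ "k"]
43. n21.val = 6  [terminal]
44. n22.val = -6  [-6]
45. n23.val = 9  [terminal]
46. n22.off = "rm"  ["rm"]
47. n22.tag = "kk"  ["kk"]
48. n24.hot = 4  [terminal]
49. n20.val = 9  [a.hot + 5]
50. n20.env = 5  [(if S.lim then a.hot else h.val) + 1]
51. n25.pre = 13  [terminal]
52. n9.val = 10  [D.key + S₁.env - 23]
53. n9.env = 26  [S₁.val + 17]
54. n0.val = 9  [S₂.env - 17]
55. n0.env = -6  [S₂.env * -2 + 46]

10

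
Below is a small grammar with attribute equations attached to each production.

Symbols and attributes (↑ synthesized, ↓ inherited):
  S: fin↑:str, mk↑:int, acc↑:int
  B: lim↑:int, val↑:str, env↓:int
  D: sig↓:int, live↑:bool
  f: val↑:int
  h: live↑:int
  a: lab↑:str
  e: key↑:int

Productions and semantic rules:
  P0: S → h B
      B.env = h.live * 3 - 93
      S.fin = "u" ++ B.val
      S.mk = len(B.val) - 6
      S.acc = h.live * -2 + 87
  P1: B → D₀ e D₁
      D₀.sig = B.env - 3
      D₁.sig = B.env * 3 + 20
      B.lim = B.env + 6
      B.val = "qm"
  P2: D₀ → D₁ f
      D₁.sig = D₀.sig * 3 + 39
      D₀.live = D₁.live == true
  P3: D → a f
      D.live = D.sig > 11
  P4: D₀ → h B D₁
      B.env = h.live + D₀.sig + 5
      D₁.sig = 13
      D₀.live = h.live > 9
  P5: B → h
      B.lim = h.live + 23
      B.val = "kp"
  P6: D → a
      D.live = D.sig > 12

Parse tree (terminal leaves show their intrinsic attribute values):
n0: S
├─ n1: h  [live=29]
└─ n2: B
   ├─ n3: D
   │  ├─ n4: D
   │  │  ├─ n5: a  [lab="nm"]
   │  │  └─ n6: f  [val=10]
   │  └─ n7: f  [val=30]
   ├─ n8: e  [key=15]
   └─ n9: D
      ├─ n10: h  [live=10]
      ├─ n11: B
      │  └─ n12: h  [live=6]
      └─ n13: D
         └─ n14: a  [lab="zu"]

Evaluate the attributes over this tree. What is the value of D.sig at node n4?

1. n1.live = 29  [terminal]
2. n2.env = -6  [h.live * 3 - 93]
3. n3.sig = -9  [B.env - 3]
4. n4.sig = 12  [D₀.sig * 3 + 39]
5. n5.lab = "nm"  [terminal]
6. n6.val = 10  [terminal]
7. n4.live = true  [D.sig > 11]
8. n7.val = 30  [terminal]
9. n3.live = true  [D₁.live == true]
10. n8.key = 15  [terminal]
11. n9.sig = 2  [B.env * 3 + 20]
12. n10.live = 10  [terminal]
13. n11.env = 17  [h.live + D₀.sig + 5]
14. n12.live = 6  [terminal]
15. n11.lim = 29  [h.live + 23]
16. n11.val = "kp"  ["kp"]
17. n13.sig = 13  [13]
18. n14.lab = "zu"  [terminal]
19. n13.live = true  [D.sig > 12]
20. n9.live = true  [h.live > 9]
21. n2.lim = 0  [B.env + 6]
22. n2.val = "qm"  ["qm"]
23. n0.fin = "uqm"  ["u" ++ B.val]
24. n0.mk = -4  [len(B.val) - 6]
25. n0.acc = 29  [h.live * -2 + 87]

12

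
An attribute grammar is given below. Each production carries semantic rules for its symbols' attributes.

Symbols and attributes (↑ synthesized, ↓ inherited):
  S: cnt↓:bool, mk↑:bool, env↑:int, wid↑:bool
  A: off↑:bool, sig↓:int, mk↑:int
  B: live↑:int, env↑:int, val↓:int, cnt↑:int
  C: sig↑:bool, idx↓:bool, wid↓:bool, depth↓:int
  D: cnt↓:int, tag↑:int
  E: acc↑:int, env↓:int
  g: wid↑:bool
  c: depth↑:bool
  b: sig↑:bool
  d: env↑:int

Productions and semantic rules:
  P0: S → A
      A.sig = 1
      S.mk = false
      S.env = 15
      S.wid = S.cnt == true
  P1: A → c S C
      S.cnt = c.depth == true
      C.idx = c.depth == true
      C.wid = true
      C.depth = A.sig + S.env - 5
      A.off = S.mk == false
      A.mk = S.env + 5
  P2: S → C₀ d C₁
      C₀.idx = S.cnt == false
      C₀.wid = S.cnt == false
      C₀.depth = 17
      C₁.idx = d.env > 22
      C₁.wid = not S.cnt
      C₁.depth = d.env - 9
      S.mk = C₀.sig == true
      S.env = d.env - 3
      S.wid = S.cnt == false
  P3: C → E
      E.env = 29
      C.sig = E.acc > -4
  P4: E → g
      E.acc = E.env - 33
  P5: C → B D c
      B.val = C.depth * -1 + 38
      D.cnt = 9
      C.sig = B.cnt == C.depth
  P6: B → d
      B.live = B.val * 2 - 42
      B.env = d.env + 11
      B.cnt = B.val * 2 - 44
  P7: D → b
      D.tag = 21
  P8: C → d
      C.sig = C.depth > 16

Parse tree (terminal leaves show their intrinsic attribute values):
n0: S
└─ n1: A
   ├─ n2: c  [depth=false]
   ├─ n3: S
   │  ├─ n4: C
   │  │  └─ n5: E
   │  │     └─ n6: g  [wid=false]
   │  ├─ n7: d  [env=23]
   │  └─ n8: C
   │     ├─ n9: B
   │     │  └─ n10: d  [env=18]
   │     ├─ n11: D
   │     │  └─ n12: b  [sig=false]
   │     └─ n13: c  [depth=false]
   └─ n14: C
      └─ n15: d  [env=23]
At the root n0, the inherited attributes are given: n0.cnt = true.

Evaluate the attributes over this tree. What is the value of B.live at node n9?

6

1. n0.cnt = true  [given at root]
2. n1.sig = 1  [1]
3. n2.depth = false  [terminal]
4. n3.cnt = false  [c.depth == true]
5. n4.idx = true  [S.cnt == false]
6. n4.wid = true  [S.cnt == false]
7. n4.depth = 17  [17]
8. n5.env = 29  [29]
9. n6.wid = false  [terminal]
10. n5.acc = -4  [E.env - 33]
11. n4.sig = false  [E.acc > -4]
12. n7.env = 23  [terminal]
13. n8.idx = true  [d.env > 22]
14. n8.wid = true  [not S.cnt]
15. n8.depth = 14  [d.env - 9]
16. n9.val = 24  [C.depth * -1 + 38]
17. n10.env = 18  [terminal]
18. n9.live = 6  [B.val * 2 - 42]
19. n9.env = 29  [d.env + 11]
20. n9.cnt = 4  [B.val * 2 - 44]
21. n11.cnt = 9  [9]
22. n12.sig = false  [terminal]
23. n11.tag = 21  [21]
24. n13.depth = false  [terminal]
25. n8.sig = false  [B.cnt == C.depth]
26. n3.mk = false  [C₀.sig == true]
27. n3.env = 20  [d.env - 3]
28. n3.wid = true  [S.cnt == false]
29. n14.idx = false  [c.depth == true]
30. n14.wid = true  [true]
31. n14.depth = 16  [A.sig + S.env - 5]
32. n15.env = 23  [terminal]
33. n14.sig = false  [C.depth > 16]
34. n1.off = true  [S.mk == false]
35. n1.mk = 25  [S.env + 5]
36. n0.mk = false  [false]
37. n0.env = 15  [15]
38. n0.wid = true  [S.cnt == true]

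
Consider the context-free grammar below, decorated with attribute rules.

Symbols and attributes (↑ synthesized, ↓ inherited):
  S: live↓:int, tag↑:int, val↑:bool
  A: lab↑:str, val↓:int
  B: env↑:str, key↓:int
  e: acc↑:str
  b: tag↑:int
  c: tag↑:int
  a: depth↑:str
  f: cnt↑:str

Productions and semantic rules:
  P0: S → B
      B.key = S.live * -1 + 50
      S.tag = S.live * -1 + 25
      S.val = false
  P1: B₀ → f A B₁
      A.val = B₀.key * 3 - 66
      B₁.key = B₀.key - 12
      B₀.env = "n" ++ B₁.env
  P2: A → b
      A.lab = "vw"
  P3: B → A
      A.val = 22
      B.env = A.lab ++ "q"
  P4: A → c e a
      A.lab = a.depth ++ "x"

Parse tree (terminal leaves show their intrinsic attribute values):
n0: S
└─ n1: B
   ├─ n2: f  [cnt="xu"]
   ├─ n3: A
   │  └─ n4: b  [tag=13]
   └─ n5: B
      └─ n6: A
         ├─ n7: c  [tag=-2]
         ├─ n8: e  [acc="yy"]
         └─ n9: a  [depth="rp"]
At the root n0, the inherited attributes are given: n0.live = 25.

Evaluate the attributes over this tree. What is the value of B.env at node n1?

"nrpxq"

1. n0.live = 25  [given at root]
2. n1.key = 25  [S.live * -1 + 50]
3. n2.cnt = "xu"  [terminal]
4. n3.val = 9  [B₀.key * 3 - 66]
5. n4.tag = 13  [terminal]
6. n3.lab = "vw"  ["vw"]
7. n5.key = 13  [B₀.key - 12]
8. n6.val = 22  [22]
9. n7.tag = -2  [terminal]
10. n8.acc = "yy"  [terminal]
11. n9.depth = "rp"  [terminal]
12. n6.lab = "rpx"  [a.depth ++ "x"]
13. n5.env = "rpxq"  [A.lab ++ "q"]
14. n1.env = "nrpxq"  ["n" ++ B₁.env]
15. n0.tag = 0  [S.live * -1 + 25]
16. n0.val = false  [false]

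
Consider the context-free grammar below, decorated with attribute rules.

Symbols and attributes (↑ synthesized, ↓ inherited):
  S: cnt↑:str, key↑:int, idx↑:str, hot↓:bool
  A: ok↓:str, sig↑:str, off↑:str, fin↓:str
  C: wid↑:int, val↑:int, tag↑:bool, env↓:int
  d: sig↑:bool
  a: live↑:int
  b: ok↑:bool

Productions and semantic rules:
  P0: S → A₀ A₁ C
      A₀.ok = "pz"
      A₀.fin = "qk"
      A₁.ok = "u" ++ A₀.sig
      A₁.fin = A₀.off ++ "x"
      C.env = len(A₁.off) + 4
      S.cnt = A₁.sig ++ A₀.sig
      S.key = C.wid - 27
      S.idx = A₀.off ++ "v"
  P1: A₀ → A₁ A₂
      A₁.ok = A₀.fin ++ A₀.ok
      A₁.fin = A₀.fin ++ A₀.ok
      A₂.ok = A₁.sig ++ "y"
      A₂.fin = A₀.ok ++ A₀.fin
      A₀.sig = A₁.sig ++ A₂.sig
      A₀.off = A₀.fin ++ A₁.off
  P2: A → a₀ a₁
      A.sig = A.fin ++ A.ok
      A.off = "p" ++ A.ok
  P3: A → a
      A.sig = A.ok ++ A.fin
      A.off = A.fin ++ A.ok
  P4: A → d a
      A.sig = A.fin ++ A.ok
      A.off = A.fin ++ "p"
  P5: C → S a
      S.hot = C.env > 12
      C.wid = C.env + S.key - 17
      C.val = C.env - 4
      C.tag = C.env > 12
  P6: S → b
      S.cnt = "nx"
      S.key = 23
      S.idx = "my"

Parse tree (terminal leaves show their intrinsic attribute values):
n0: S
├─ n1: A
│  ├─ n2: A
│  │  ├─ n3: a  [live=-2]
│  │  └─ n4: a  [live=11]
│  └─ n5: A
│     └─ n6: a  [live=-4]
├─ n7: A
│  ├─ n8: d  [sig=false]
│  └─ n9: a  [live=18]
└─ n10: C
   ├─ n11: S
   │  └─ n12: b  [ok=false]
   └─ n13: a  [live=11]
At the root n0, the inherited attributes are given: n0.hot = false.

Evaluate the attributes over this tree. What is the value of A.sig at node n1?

1. n0.hot = false  [given at root]
2. n1.ok = "pz"  ["pz"]
3. n1.fin = "qk"  ["qk"]
4. n2.ok = "qkpz"  [A₀.fin ++ A₀.ok]
5. n2.fin = "qkpz"  [A₀.fin ++ A₀.ok]
6. n3.live = -2  [terminal]
7. n4.live = 11  [terminal]
8. n2.sig = "qkpzqkpz"  [A.fin ++ A.ok]
9. n2.off = "pqkpz"  ["p" ++ A.ok]
10. n5.ok = "qkpzqkpzy"  [A₁.sig ++ "y"]
11. n5.fin = "pzqk"  [A₀.ok ++ A₀.fin]
12. n6.live = -4  [terminal]
13. n5.sig = "qkpzqkpzypzqk"  [A.ok ++ A.fin]
14. n5.off = "pzqkqkpzqkpzy"  [A.fin ++ A.ok]
15. n1.sig = "qkpzqkpzqkpzqkpzypzqk"  [A₁.sig ++ A₂.sig]
16. n1.off = "qkpqkpz"  [A₀.fin ++ A₁.off]
17. n7.ok = "uqkpzqkpzqkpzqkpzypzqk"  ["u" ++ A₀.sig]
18. n7.fin = "qkpqkpzx"  [A₀.off ++ "x"]
19. n8.sig = false  [terminal]
20. n9.live = 18  [terminal]
21. n7.sig = "qkpqkpzxuqkpzqkpzqkpzqkpzypzqk"  [A.fin ++ A.ok]
22. n7.off = "qkpqkpzxp"  [A.fin ++ "p"]
23. n10.env = 13  [len(A₁.off) + 4]
24. n11.hot = true  [C.env > 12]
25. n12.ok = false  [terminal]
26. n11.cnt = "nx"  ["nx"]
27. n11.key = 23  [23]
28. n11.idx = "my"  ["my"]
29. n13.live = 11  [terminal]
30. n10.wid = 19  [C.env + S.key - 17]
31. n10.val = 9  [C.env - 4]
32. n10.tag = true  [C.env > 12]
33. n0.cnt = "qkpqkpzxuqkpzqkpzqkpzqkpzypzqkqkpzqkpzqkpzqkpzypzqk"  [A₁.sig ++ A₀.sig]
34. n0.key = -8  [C.wid - 27]
35. n0.idx = "qkpqkpzv"  [A₀.off ++ "v"]

"qkpzqkpzqkpzqkpzypzqk"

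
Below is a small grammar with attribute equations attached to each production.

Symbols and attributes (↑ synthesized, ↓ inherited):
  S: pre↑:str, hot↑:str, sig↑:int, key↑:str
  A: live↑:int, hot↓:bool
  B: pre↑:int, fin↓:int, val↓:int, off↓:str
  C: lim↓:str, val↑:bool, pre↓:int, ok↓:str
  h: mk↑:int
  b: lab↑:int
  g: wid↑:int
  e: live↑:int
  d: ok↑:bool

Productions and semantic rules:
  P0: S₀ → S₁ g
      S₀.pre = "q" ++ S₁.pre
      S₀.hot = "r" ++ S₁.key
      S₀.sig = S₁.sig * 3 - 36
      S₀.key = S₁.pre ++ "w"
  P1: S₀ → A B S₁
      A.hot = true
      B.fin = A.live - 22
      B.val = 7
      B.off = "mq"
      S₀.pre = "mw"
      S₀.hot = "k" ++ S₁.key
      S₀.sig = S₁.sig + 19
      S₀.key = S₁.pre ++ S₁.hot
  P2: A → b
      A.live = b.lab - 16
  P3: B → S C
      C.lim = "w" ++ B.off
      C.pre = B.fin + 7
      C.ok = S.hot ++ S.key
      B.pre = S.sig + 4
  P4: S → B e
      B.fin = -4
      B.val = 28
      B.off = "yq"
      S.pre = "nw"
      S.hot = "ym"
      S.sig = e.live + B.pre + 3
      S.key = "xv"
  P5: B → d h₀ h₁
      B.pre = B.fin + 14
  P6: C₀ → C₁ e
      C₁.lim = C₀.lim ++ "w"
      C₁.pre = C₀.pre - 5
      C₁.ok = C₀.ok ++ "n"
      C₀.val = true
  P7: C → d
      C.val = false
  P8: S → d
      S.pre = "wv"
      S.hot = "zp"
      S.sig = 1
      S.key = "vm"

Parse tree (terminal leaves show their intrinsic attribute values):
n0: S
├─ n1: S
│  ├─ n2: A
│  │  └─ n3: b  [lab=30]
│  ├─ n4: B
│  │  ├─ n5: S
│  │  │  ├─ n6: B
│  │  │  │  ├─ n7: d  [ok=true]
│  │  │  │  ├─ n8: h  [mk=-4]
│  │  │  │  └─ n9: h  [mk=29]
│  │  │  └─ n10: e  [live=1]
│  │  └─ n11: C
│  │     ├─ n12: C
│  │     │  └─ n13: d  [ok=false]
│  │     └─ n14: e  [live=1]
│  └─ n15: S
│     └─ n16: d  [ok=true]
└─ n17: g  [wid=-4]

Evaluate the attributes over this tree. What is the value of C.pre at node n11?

1. n2.hot = true  [true]
2. n3.lab = 30  [terminal]
3. n2.live = 14  [b.lab - 16]
4. n4.fin = -8  [A.live - 22]
5. n4.val = 7  [7]
6. n4.off = "mq"  ["mq"]
7. n6.fin = -4  [-4]
8. n6.val = 28  [28]
9. n6.off = "yq"  ["yq"]
10. n7.ok = true  [terminal]
11. n8.mk = -4  [terminal]
12. n9.mk = 29  [terminal]
13. n6.pre = 10  [B.fin + 14]
14. n10.live = 1  [terminal]
15. n5.pre = "nw"  ["nw"]
16. n5.hot = "ym"  ["ym"]
17. n5.sig = 14  [e.live + B.pre + 3]
18. n5.key = "xv"  ["xv"]
19. n11.lim = "wmq"  ["w" ++ B.off]
20. n11.pre = -1  [B.fin + 7]
21. n11.ok = "ymxv"  [S.hot ++ S.key]
22. n12.lim = "wmqw"  [C₀.lim ++ "w"]
23. n12.pre = -6  [C₀.pre - 5]
24. n12.ok = "ymxvn"  [C₀.ok ++ "n"]
25. n13.ok = false  [terminal]
26. n12.val = false  [false]
27. n14.live = 1  [terminal]
28. n11.val = true  [true]
29. n4.pre = 18  [S.sig + 4]
30. n16.ok = true  [terminal]
31. n15.pre = "wv"  ["wv"]
32. n15.hot = "zp"  ["zp"]
33. n15.sig = 1  [1]
34. n15.key = "vm"  ["vm"]
35. n1.pre = "mw"  ["mw"]
36. n1.hot = "kvm"  ["k" ++ S₁.key]
37. n1.sig = 20  [S₁.sig + 19]
38. n1.key = "wvzp"  [S₁.pre ++ S₁.hot]
39. n17.wid = -4  [terminal]
40. n0.pre = "qmw"  ["q" ++ S₁.pre]
41. n0.hot = "rwvzp"  ["r" ++ S₁.key]
42. n0.sig = 24  [S₁.sig * 3 - 36]
43. n0.key = "mww"  [S₁.pre ++ "w"]

-1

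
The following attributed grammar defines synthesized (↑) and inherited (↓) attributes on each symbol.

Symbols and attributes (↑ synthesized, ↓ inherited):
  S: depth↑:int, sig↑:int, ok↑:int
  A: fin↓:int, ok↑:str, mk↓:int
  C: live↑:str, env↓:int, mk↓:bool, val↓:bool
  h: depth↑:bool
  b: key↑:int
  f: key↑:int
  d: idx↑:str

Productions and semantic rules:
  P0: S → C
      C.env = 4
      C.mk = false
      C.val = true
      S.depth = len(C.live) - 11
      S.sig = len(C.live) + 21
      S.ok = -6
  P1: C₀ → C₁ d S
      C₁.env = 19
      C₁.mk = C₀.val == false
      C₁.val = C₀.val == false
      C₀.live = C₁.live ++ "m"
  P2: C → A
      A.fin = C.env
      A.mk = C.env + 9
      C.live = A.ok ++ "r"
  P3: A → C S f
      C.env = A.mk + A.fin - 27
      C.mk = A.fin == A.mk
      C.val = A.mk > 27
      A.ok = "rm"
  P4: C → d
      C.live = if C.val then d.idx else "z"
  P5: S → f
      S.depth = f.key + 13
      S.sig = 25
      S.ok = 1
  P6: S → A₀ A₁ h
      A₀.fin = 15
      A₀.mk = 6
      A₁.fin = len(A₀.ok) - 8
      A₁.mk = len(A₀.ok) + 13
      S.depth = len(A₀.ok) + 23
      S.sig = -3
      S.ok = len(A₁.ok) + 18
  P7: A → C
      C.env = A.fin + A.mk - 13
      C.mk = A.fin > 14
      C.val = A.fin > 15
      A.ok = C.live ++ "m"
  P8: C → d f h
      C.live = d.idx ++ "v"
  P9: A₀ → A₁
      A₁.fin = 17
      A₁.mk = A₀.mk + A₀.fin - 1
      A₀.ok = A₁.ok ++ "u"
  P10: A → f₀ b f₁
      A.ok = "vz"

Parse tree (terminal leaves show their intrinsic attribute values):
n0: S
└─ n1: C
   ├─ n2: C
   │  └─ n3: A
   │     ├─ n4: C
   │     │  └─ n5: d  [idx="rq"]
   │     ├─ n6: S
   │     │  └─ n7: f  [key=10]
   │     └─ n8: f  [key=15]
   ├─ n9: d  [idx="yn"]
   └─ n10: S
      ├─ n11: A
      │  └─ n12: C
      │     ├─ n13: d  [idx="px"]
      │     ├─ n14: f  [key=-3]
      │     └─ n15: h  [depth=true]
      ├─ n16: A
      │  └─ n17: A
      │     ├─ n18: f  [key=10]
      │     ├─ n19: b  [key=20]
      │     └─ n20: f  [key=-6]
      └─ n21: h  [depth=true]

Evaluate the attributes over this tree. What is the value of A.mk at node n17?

1. n1.env = 4  [4]
2. n1.mk = false  [false]
3. n1.val = true  [true]
4. n2.env = 19  [19]
5. n2.mk = false  [C₀.val == false]
6. n2.val = false  [C₀.val == false]
7. n3.fin = 19  [C.env]
8. n3.mk = 28  [C.env + 9]
9. n4.env = 20  [A.mk + A.fin - 27]
10. n4.mk = false  [A.fin == A.mk]
11. n4.val = true  [A.mk > 27]
12. n5.idx = "rq"  [terminal]
13. n4.live = "rq"  [if C.val then d.idx else "z"]
14. n7.key = 10  [terminal]
15. n6.depth = 23  [f.key + 13]
16. n6.sig = 25  [25]
17. n6.ok = 1  [1]
18. n8.key = 15  [terminal]
19. n3.ok = "rm"  ["rm"]
20. n2.live = "rmr"  [A.ok ++ "r"]
21. n9.idx = "yn"  [terminal]
22. n11.fin = 15  [15]
23. n11.mk = 6  [6]
24. n12.env = 8  [A.fin + A.mk - 13]
25. n12.mk = true  [A.fin > 14]
26. n12.val = false  [A.fin > 15]
27. n13.idx = "px"  [terminal]
28. n14.key = -3  [terminal]
29. n15.depth = true  [terminal]
30. n12.live = "pxv"  [d.idx ++ "v"]
31. n11.ok = "pxvm"  [C.live ++ "m"]
32. n16.fin = -4  [len(A₀.ok) - 8]
33. n16.mk = 17  [len(A₀.ok) + 13]
34. n17.fin = 17  [17]
35. n17.mk = 12  [A₀.mk + A₀.fin - 1]
36. n18.key = 10  [terminal]
37. n19.key = 20  [terminal]
38. n20.key = -6  [terminal]
39. n17.ok = "vz"  ["vz"]
40. n16.ok = "vzu"  [A₁.ok ++ "u"]
41. n21.depth = true  [terminal]
42. n10.depth = 27  [len(A₀.ok) + 23]
43. n10.sig = -3  [-3]
44. n10.ok = 21  [len(A₁.ok) + 18]
45. n1.live = "rmrm"  [C₁.live ++ "m"]
46. n0.depth = -7  [len(C.live) - 11]
47. n0.sig = 25  [len(C.live) + 21]
48. n0.ok = -6  [-6]

12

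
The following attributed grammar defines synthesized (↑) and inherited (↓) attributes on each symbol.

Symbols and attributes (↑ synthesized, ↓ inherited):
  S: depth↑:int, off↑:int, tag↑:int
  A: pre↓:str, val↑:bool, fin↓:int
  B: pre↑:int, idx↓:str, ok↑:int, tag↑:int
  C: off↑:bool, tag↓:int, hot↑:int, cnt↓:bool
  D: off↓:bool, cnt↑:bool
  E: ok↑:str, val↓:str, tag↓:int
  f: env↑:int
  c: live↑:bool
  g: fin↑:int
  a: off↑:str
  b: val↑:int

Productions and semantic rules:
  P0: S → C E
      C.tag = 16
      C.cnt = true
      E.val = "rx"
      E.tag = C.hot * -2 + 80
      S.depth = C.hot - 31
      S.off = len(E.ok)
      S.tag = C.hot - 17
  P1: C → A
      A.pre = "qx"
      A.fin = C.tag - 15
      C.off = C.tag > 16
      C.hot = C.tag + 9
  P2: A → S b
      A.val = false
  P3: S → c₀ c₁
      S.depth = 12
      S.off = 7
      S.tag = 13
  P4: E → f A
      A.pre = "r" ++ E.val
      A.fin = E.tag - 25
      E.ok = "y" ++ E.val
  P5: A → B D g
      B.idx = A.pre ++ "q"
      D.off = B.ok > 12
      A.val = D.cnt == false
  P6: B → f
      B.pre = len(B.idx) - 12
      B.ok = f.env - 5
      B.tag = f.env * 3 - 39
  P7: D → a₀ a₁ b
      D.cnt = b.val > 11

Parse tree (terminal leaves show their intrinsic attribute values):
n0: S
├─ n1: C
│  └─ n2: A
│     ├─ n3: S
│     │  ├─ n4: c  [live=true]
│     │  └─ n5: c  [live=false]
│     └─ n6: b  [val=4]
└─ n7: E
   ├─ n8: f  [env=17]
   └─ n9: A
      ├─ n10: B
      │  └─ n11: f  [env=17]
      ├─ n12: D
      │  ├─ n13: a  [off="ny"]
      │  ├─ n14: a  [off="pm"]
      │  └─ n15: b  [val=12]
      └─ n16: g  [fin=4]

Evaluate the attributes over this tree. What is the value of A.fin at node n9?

5

1. n1.tag = 16  [16]
2. n1.cnt = true  [true]
3. n2.pre = "qx"  ["qx"]
4. n2.fin = 1  [C.tag - 15]
5. n4.live = true  [terminal]
6. n5.live = false  [terminal]
7. n3.depth = 12  [12]
8. n3.off = 7  [7]
9. n3.tag = 13  [13]
10. n6.val = 4  [terminal]
11. n2.val = false  [false]
12. n1.off = false  [C.tag > 16]
13. n1.hot = 25  [C.tag + 9]
14. n7.val = "rx"  ["rx"]
15. n7.tag = 30  [C.hot * -2 + 80]
16. n8.env = 17  [terminal]
17. n9.pre = "rrx"  ["r" ++ E.val]
18. n9.fin = 5  [E.tag - 25]
19. n10.idx = "rrxq"  [A.pre ++ "q"]
20. n11.env = 17  [terminal]
21. n10.pre = -8  [len(B.idx) - 12]
22. n10.ok = 12  [f.env - 5]
23. n10.tag = 12  [f.env * 3 - 39]
24. n12.off = false  [B.ok > 12]
25. n13.off = "ny"  [terminal]
26. n14.off = "pm"  [terminal]
27. n15.val = 12  [terminal]
28. n12.cnt = true  [b.val > 11]
29. n16.fin = 4  [terminal]
30. n9.val = false  [D.cnt == false]
31. n7.ok = "yrx"  ["y" ++ E.val]
32. n0.depth = -6  [C.hot - 31]
33. n0.off = 3  [len(E.ok)]
34. n0.tag = 8  [C.hot - 17]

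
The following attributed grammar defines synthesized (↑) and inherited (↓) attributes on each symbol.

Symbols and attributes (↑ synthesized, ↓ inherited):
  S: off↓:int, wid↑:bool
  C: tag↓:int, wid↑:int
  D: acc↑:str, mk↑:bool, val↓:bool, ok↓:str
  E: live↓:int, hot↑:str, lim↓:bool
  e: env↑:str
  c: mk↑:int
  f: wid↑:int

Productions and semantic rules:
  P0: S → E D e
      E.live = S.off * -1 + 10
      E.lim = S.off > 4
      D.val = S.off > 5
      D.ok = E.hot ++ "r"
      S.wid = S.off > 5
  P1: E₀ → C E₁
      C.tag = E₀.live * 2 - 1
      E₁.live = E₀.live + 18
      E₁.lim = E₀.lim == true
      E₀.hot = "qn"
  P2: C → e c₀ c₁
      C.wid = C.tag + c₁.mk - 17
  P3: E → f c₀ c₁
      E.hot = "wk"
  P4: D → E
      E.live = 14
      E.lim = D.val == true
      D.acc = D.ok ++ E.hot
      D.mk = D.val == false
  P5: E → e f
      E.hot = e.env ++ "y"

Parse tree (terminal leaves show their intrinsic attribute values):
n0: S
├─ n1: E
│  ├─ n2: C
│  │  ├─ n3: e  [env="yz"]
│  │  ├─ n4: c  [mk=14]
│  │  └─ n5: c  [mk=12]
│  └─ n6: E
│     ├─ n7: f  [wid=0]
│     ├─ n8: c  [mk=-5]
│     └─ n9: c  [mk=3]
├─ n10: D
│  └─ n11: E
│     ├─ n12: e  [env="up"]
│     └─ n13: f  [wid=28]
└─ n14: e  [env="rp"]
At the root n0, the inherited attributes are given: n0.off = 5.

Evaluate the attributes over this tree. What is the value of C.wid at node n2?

4

1. n0.off = 5  [given at root]
2. n1.live = 5  [S.off * -1 + 10]
3. n1.lim = true  [S.off > 4]
4. n2.tag = 9  [E₀.live * 2 - 1]
5. n3.env = "yz"  [terminal]
6. n4.mk = 14  [terminal]
7. n5.mk = 12  [terminal]
8. n2.wid = 4  [C.tag + c₁.mk - 17]
9. n6.live = 23  [E₀.live + 18]
10. n6.lim = true  [E₀.lim == true]
11. n7.wid = 0  [terminal]
12. n8.mk = -5  [terminal]
13. n9.mk = 3  [terminal]
14. n6.hot = "wk"  ["wk"]
15. n1.hot = "qn"  ["qn"]
16. n10.val = false  [S.off > 5]
17. n10.ok = "qnr"  [E.hot ++ "r"]
18. n11.live = 14  [14]
19. n11.lim = false  [D.val == true]
20. n12.env = "up"  [terminal]
21. n13.wid = 28  [terminal]
22. n11.hot = "upy"  [e.env ++ "y"]
23. n10.acc = "qnrupy"  [D.ok ++ E.hot]
24. n10.mk = true  [D.val == false]
25. n14.env = "rp"  [terminal]
26. n0.wid = false  [S.off > 5]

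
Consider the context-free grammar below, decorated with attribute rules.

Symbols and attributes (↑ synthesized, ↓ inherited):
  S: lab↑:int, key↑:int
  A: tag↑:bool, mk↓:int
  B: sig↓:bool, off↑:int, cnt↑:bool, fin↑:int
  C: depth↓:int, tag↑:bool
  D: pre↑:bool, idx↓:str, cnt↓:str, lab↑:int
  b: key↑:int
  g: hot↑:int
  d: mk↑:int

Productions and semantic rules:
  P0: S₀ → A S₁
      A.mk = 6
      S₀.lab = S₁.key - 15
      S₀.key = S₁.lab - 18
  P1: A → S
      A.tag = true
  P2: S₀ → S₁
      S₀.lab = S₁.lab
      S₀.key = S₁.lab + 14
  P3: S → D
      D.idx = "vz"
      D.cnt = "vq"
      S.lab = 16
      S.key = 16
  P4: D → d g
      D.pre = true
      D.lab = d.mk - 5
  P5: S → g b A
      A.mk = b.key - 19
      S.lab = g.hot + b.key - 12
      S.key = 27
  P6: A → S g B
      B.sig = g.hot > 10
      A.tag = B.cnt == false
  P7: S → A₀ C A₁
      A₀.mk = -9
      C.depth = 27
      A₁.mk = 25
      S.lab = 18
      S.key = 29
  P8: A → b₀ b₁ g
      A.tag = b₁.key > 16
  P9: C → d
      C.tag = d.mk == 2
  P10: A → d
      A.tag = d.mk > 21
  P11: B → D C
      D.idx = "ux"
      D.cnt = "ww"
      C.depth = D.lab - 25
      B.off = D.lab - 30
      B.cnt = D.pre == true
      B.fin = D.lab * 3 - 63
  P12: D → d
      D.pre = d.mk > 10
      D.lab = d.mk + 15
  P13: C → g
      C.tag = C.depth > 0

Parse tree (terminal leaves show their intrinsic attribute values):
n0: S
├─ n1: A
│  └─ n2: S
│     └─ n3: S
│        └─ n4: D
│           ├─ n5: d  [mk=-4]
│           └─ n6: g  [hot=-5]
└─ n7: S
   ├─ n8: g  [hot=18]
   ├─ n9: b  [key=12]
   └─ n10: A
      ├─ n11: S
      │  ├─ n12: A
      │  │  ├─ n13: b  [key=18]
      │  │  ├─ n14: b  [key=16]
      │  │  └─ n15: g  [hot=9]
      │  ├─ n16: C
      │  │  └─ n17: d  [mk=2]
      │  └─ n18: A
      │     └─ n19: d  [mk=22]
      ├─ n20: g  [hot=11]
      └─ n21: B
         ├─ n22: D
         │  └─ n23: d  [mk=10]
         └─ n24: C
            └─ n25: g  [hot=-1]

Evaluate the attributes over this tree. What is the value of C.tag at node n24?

1. n1.mk = 6  [6]
2. n4.idx = "vz"  ["vz"]
3. n4.cnt = "vq"  ["vq"]
4. n5.mk = -4  [terminal]
5. n6.hot = -5  [terminal]
6. n4.pre = true  [true]
7. n4.lab = -9  [d.mk - 5]
8. n3.lab = 16  [16]
9. n3.key = 16  [16]
10. n2.lab = 16  [S₁.lab]
11. n2.key = 30  [S₁.lab + 14]
12. n1.tag = true  [true]
13. n8.hot = 18  [terminal]
14. n9.key = 12  [terminal]
15. n10.mk = -7  [b.key - 19]
16. n12.mk = -9  [-9]
17. n13.key = 18  [terminal]
18. n14.key = 16  [terminal]
19. n15.hot = 9  [terminal]
20. n12.tag = false  [b₁.key > 16]
21. n16.depth = 27  [27]
22. n17.mk = 2  [terminal]
23. n16.tag = true  [d.mk == 2]
24. n18.mk = 25  [25]
25. n19.mk = 22  [terminal]
26. n18.tag = true  [d.mk > 21]
27. n11.lab = 18  [18]
28. n11.key = 29  [29]
29. n20.hot = 11  [terminal]
30. n21.sig = true  [g.hot > 10]
31. n22.idx = "ux"  ["ux"]
32. n22.cnt = "ww"  ["ww"]
33. n23.mk = 10  [terminal]
34. n22.pre = false  [d.mk > 10]
35. n22.lab = 25  [d.mk + 15]
36. n24.depth = 0  [D.lab - 25]
37. n25.hot = -1  [terminal]
38. n24.tag = false  [C.depth > 0]
39. n21.off = -5  [D.lab - 30]
40. n21.cnt = false  [D.pre == true]
41. n21.fin = 12  [D.lab * 3 - 63]
42. n10.tag = true  [B.cnt == false]
43. n7.lab = 18  [g.hot + b.key - 12]
44. n7.key = 27  [27]
45. n0.lab = 12  [S₁.key - 15]
46. n0.key = 0  [S₁.lab - 18]

false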